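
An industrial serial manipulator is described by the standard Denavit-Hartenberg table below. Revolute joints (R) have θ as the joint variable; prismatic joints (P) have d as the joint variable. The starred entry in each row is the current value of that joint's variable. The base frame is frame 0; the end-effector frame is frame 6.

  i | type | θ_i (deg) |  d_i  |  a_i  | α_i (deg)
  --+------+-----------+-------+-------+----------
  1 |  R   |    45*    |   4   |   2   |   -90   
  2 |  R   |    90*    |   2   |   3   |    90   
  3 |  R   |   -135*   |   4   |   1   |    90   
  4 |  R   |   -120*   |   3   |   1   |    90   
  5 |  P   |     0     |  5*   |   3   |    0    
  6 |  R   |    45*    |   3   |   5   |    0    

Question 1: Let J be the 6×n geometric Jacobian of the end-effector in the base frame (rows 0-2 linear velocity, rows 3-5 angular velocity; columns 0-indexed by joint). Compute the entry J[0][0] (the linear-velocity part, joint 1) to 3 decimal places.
-11.986

axis z_0 = ẑ; lever o_n−o_0 = (-7.0735,11.9865,-1.2348)
cross product → J_v[:, 0] = (-11.9865,-7.0735,0.0000)
J_ω[:, 0] = z_0
entry J[0][0] = -11.9865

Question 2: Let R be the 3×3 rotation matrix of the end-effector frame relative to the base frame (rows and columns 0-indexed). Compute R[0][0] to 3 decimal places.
End-effector x-axis (col 0 of R) = (-0.9633,0.0973,0.2500)
R[0][0] = -0.9633

-0.963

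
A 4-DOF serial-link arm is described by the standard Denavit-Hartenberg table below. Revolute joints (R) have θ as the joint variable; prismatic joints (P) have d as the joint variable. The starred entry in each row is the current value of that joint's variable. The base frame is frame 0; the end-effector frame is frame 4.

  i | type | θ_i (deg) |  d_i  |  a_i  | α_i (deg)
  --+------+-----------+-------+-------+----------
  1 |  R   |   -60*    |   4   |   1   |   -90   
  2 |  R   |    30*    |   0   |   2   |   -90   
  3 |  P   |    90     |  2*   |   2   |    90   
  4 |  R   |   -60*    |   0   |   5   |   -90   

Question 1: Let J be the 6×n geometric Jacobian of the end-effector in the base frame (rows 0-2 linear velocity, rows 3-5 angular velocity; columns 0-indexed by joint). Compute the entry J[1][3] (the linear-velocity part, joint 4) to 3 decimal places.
-1.083

axis z_3 = (0.4330,-0.7500,-0.5000); lever o_n−o_3 = (-1.0825,-3.1250,3.7500)
cross product → J_v[:, 3] = (-4.3750,-1.0825,-2.1651)
J_ω[:, 3] = z_3
entry J[1][3] = -1.0825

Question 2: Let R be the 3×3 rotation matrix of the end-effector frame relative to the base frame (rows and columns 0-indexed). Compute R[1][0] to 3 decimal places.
-0.625

End-effector x-axis (col 0 of R) = (-0.2165,-0.6250,0.7500)
R[1][0] = -0.6250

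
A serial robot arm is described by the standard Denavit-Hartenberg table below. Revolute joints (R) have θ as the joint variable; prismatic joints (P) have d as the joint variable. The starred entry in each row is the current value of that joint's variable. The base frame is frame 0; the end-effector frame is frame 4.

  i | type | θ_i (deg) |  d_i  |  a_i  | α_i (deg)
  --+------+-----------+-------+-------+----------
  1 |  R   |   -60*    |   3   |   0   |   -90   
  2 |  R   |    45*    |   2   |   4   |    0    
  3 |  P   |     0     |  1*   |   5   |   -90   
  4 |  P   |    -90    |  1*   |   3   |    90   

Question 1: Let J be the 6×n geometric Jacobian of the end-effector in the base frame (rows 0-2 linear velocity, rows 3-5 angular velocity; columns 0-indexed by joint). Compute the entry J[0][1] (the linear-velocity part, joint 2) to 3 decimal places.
axis z_1 = (0.8660,0.5000,0.0000); lever o_n−o_1 = (8.0246,-1.8990,-7.0711)
cross product → J_v[:, 1] = (-3.5355,6.1237,-5.6569)
J_ω[:, 1] = z_1
entry J[0][1] = -3.5355

-3.536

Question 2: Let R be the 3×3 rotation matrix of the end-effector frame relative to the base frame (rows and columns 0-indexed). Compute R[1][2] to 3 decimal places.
End-effector z-axis (col 2 of R) = (-0.3536,0.6124,0.7071)
R[1][2] = 0.6124

0.612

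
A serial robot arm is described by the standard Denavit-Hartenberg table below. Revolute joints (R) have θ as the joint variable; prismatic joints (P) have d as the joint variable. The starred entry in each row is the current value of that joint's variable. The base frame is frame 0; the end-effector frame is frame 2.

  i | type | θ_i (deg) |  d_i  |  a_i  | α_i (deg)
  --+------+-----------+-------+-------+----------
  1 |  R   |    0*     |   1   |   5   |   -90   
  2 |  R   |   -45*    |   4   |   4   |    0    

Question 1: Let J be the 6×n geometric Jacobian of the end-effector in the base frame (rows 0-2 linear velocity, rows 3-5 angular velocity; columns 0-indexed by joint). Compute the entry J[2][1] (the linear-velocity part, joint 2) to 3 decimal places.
-2.828

axis z_1 = (0.0000,1.0000,0.0000); lever o_n−o_1 = (2.8284,4.0000,2.8284)
cross product → J_v[:, 1] = (2.8284,0.0000,-2.8284)
J_ω[:, 1] = z_1
entry J[2][1] = -2.8284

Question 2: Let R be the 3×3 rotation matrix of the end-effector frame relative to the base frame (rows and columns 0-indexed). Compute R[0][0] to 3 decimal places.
0.707

End-effector x-axis (col 0 of R) = (0.7071,-0.0000,0.7071)
R[0][0] = 0.7071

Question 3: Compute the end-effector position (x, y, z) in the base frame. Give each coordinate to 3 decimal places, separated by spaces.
after link 1: o_1 = (5.0000, 0.0000, 1.0000)
after link 2: o_2 = (7.8284, 4.0000, 3.8284)

7.828 4.000 3.828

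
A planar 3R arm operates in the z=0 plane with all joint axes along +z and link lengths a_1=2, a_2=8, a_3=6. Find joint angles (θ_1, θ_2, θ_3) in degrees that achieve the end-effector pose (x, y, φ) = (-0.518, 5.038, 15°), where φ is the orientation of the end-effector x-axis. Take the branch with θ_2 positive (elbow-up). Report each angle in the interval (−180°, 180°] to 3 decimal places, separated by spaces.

45.014 119.986 -150.000

wrist centre = target − a_3·(cos φ, sin φ) = (-6.3136, 3.4851)
cos θ_2 = (52.0068−2²−8²)/(2·2·8) = -0.4998; θ_2 = 119.9859° (elbow-up)
β = atan2(3.4851,-6.3136) = 151.1013°; ψ = atan2(6.9292,-1.9983) = 106.0870°
θ_1 = β − ψ = 45.0143°
θ_3 = φ − θ_1 − θ_2 = -150.0002° (wrapped to (-180°,180°])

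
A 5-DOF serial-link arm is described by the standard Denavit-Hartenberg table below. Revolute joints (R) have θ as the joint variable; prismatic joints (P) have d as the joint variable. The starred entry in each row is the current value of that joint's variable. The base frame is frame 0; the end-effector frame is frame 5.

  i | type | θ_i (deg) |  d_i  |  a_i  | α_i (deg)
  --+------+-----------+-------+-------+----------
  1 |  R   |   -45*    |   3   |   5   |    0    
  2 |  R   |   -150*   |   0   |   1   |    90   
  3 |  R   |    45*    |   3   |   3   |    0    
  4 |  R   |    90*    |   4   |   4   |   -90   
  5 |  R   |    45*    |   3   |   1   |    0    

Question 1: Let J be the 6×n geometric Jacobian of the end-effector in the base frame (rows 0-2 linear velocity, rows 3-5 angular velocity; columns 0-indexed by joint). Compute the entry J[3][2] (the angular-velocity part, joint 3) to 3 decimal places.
0.259

axis z_2 = (0.2588,0.9659,0.0000); lever o_n−o_2 = (4.8437,5.2170,3.3284)
cross product → J_v[:, 2] = (3.2150,-0.8615,-3.3284)
J_ω[:, 2] = z_2
entry J[3][2] = 0.2588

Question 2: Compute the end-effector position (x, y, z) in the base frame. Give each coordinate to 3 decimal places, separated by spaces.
after link 1: o_1 = (3.5355, -3.5355, 3.0000)
after link 2: o_2 = (2.5696, -3.2767, 3.0000)
after link 3: o_3 = (1.2970, 0.1701, 5.1213)
after link 4: o_4 = (5.0644, 3.3018, 7.9497)
after link 5: o_5 = (7.4133, 1.9403, 6.3284)

7.413 1.940 6.328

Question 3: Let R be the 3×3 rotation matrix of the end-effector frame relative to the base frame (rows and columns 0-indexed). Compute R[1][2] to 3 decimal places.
End-effector z-axis (col 2 of R) = (0.6830,-0.1830,-0.7071)
R[1][2] = -0.1830

-0.183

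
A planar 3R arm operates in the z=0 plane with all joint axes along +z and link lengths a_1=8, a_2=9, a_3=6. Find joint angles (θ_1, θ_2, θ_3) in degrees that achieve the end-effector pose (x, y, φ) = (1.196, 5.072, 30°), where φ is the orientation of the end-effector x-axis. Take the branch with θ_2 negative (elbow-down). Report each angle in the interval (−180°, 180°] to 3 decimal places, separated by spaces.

wrist centre = target − a_3·(cos φ, sin φ) = (-4.0002, 2.0720)
cos θ_2 = (20.2944−8²−9²)/(2·8·9) = -0.8660; θ_2 = -149.9984° (elbow-down)
β = atan2(2.0720,-4.0002) = 152.6167°; ψ = atan2(-4.5002,0.2059) = -87.3804°
θ_1 = β − ψ = 239.9971°
θ_3 = φ − θ_1 − θ_2 = -59.9987° (wrapped to (-180°,180°])

-120.003 -149.998 -59.999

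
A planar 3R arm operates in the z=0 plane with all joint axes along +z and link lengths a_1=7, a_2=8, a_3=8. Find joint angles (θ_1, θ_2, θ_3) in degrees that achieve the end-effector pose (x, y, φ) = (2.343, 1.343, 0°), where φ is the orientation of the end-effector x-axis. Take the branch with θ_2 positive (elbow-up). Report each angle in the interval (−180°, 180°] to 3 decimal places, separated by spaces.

90.002 134.999 134.999

wrist centre = target − a_3·(cos φ, sin φ) = (-5.6570, 1.3430)
cos θ_2 = (33.8053−7²−8²)/(2·7·8) = -0.7071; θ_2 = 134.9991° (elbow-up)
β = atan2(1.3430,-5.6570) = 166.6449°; ψ = atan2(5.6569,1.3432) = 76.6425°
θ_1 = β − ψ = 90.0024°
θ_3 = φ − θ_1 − θ_2 = 134.9985° (wrapped to (-180°,180°])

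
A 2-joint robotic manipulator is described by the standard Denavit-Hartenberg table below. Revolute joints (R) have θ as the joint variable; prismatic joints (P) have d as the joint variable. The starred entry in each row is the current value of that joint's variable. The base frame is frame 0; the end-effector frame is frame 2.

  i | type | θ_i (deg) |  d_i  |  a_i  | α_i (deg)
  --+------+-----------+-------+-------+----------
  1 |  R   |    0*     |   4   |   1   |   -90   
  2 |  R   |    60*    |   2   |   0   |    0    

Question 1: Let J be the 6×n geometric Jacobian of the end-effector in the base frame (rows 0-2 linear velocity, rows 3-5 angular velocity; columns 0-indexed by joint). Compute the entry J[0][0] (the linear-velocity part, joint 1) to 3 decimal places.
-2.000

axis z_0 = ẑ; lever o_n−o_0 = (1.0000,2.0000,4.0000)
cross product → J_v[:, 0] = (-2.0000,1.0000,0.0000)
J_ω[:, 0] = z_0
entry J[0][0] = -2.0000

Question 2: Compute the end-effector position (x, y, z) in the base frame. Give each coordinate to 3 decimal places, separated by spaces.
after link 1: o_1 = (1.0000, 0.0000, 4.0000)
after link 2: o_2 = (1.0000, 2.0000, 4.0000)

1.000 2.000 4.000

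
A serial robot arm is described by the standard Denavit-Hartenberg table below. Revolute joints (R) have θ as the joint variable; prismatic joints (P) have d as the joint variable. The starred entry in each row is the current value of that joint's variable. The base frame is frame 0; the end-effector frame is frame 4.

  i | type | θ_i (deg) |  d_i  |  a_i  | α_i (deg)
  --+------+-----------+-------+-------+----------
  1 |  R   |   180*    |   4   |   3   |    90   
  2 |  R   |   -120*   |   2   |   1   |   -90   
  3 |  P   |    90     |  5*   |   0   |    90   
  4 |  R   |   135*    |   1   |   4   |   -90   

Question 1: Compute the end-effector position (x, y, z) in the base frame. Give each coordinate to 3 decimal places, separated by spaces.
-8.780 4.828 -1.646

after link 1: o_1 = (-3.0000, 0.0000, 4.0000)
after link 2: o_2 = (-2.5000, 2.0000, 3.1340)
after link 3: o_3 = (-6.8301, 2.0000, 0.6340)
after link 4: o_4 = (-8.7796, 4.8284, -1.6463)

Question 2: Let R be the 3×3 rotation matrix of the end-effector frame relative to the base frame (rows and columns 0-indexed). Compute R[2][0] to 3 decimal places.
End-effector x-axis (col 0 of R) = (-0.6124,0.7071,-0.3536)
R[2][0] = -0.3536

-0.354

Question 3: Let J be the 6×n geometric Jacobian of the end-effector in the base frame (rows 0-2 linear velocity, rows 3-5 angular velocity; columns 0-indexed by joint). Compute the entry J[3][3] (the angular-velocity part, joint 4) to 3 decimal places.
0.500

axis z_3 = (0.5000,0.0000,-0.8660); lever o_n−o_3 = (-1.9495,2.8284,-2.2802)
cross product → J_v[:, 3] = (2.4495,2.8284,1.4142)
J_ω[:, 3] = z_3
entry J[3][3] = 0.5000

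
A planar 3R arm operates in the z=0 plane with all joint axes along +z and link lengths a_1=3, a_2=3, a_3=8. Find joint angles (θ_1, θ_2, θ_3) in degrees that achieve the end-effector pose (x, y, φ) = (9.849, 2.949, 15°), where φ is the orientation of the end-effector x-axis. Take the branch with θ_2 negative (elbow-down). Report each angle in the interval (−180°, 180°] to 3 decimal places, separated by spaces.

wrist centre = target − a_3·(cos φ, sin φ) = (2.1216, 0.8784)
cos θ_2 = (5.2728−3²−3²)/(2·3·3) = -0.7071; θ_2 = -134.9966° (elbow-down)
β = atan2(0.8784,2.1216) = 22.4920°; ψ = atan2(-2.1214,0.8788) = -67.4983°
θ_1 = β − ψ = 89.9904°
θ_3 = φ − θ_1 − θ_2 = 60.0063° (wrapped to (-180°,180°])

89.990 -134.997 60.006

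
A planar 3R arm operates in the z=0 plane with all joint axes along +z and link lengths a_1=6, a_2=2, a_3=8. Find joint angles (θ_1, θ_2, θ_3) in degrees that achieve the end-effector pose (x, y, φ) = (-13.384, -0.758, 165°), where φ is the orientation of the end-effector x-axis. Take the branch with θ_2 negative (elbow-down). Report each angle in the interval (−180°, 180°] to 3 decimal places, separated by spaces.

wrist centre = target − a_3·(cos φ, sin φ) = (-5.6566, -2.8286)
cos θ_2 = (39.9978−6²−2²)/(2·6·2) = -0.0001; θ_2 = -90.0054° (elbow-down)
β = atan2(-2.8286,-5.6566) = -153.4329°; ψ = atan2(-2.0000,5.9998) = -18.4355°
θ_1 = β − ψ = -134.9974°
θ_3 = φ − θ_1 − θ_2 = 30.0027° (wrapped to (-180°,180°])

-134.997 -90.005 30.003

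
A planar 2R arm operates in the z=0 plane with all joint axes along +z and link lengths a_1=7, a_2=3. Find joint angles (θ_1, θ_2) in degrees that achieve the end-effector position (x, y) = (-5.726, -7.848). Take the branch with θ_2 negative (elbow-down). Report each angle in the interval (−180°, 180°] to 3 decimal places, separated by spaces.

-117.237 -29.986

cos θ_2 = (94.3782−7²−3²)/(2·7·3) = 0.8661; θ_2 = -29.9860° (elbow-down)
β = atan2(-7.8480,-5.7260) = -126.1150°; ψ = atan2(-1.4994,9.5984) = -8.8784°
θ_1 = β − ψ = -117.2366°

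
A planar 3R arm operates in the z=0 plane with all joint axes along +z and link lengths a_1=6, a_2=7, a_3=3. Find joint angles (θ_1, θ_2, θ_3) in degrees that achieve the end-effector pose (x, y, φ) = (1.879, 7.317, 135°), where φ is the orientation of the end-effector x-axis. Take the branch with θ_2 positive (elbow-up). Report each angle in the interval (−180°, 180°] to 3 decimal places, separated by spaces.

-15.184 120.002 30.182

wrist centre = target − a_3·(cos φ, sin φ) = (4.0003, 5.1957)
cos θ_2 = (42.9976−6²−7²)/(2·6·7) = -0.5000; θ_2 = 120.0019° (elbow-up)
β = atan2(5.1957,4.0003) = 52.4062°; ψ = atan2(6.0621,2.4998) = 67.5903°
θ_1 = β − ψ = -15.1841°
θ_3 = φ − θ_1 − θ_2 = 30.1823° (wrapped to (-180°,180°])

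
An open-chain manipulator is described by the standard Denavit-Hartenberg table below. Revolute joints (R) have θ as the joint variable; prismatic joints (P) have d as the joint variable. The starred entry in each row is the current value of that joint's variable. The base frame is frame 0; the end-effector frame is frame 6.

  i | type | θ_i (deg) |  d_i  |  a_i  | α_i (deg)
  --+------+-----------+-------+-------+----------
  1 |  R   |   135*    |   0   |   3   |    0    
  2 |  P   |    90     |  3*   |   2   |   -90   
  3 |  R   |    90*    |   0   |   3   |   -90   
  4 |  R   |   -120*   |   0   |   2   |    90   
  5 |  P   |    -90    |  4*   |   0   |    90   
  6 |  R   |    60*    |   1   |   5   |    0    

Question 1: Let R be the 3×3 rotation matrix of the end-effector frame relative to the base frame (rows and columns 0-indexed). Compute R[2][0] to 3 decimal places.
End-effector x-axis (col 0 of R) = (-0.6597,-0.0474,0.7500)
R[2][0] = 0.7500

0.750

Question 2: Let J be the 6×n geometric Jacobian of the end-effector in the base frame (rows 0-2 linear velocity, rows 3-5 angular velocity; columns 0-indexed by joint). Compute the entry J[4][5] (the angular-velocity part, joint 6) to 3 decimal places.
0.612

axis z_5 = (-0.6124,0.6124,-0.5000); lever o_n−o_5 = (-3.9111,0.3755,3.2500)
cross product → J_v[:, 5] = (2.1780,3.9457,2.1651)
J_ω[:, 5] = z_5
entry J[4][5] = 0.6124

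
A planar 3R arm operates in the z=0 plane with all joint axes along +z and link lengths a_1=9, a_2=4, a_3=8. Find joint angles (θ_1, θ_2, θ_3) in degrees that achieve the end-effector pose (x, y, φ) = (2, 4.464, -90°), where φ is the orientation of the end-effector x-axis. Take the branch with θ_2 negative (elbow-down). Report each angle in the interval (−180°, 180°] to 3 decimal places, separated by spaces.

wrist centre = target − a_3·(cos φ, sin φ) = (2.0000, 12.4640)
cos θ_2 = (159.3513−9²−4²)/(2·9·4) = 0.8660; θ_2 = -30.0040° (elbow-down)
β = atan2(12.4640,2.0000) = 80.8839°; ψ = atan2(-2.0002,12.4640) = -9.1172°
θ_1 = β − ψ = 90.0011°
θ_3 = φ − θ_1 − θ_2 = -149.9971° (wrapped to (-180°,180°])

90.001 -30.004 -149.997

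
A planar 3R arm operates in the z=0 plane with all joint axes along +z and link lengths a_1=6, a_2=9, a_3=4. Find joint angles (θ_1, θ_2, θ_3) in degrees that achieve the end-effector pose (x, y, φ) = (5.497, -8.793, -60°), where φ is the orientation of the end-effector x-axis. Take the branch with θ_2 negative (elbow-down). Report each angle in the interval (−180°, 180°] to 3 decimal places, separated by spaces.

36.552 -135.005 38.452

wrist centre = target − a_3·(cos φ, sin φ) = (3.4970, -5.3289)
cos θ_2 = (40.6262−6²−9²)/(2·6·9) = -0.7072; θ_2 = -135.0047° (elbow-down)
β = atan2(-5.3289,3.4970) = -56.7258°; ψ = atan2(-6.3634,-0.3645) = -93.2782°
θ_1 = β − ψ = 36.5524°
θ_3 = φ − θ_1 − θ_2 = 38.4523° (wrapped to (-180°,180°])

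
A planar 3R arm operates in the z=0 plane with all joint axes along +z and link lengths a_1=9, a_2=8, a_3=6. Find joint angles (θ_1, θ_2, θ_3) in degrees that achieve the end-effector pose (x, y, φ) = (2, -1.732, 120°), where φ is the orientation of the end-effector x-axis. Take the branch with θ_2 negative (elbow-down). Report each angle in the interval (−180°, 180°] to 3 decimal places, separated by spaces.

wrist centre = target − a_3·(cos φ, sin φ) = (5.0000, -6.9282)
cos θ_2 = (72.9993−9²−8²)/(2·9·8) = -0.5000; θ_2 = -120.0003° (elbow-down)
β = atan2(-6.9282,5.0000) = -54.1823°; ψ = atan2(-6.9282,5.0000) = -54.1826°
θ_1 = β − ψ = 0.0003°
θ_3 = φ − θ_1 − θ_2 = -120.0000° (wrapped to (-180°,180°])

0.000 -120.000 -120.000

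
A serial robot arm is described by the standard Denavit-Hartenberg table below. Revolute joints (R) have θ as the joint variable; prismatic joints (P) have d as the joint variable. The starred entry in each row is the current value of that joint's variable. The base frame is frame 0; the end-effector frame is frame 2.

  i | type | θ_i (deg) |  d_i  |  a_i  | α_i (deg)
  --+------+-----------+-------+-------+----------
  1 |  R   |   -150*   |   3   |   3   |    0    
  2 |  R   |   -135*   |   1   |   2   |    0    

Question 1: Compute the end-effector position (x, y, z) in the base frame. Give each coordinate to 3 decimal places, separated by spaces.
after link 1: o_1 = (-2.5981, -1.5000, 3.0000)
after link 2: o_2 = (-2.0804, 0.4319, 4.0000)

-2.080 0.432 4.000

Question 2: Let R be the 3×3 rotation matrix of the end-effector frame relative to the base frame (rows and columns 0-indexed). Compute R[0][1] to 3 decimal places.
-0.966

End-effector y-axis (col 1 of R) = (-0.9659,0.2588,0.0000)
R[0][1] = -0.9659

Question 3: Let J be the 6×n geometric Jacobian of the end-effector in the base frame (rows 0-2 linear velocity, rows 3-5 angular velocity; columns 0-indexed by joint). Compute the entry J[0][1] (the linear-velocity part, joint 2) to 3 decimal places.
axis z_1 = (0.0000,0.0000,1.0000); lever o_n−o_1 = (0.5176,1.9319,1.0000)
cross product → J_v[:, 1] = (-1.9319,0.5176,0.0000)
J_ω[:, 1] = z_1
entry J[0][1] = -1.9319

-1.932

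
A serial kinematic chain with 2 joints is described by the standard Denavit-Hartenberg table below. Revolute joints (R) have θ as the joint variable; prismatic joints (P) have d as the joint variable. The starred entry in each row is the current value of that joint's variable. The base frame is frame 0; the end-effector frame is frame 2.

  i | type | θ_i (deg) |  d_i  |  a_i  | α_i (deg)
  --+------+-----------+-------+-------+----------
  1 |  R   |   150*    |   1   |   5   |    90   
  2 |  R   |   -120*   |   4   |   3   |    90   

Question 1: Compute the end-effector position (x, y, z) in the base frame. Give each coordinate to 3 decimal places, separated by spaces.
-1.031 5.214 -1.598

after link 1: o_1 = (-4.3301, 2.5000, 1.0000)
after link 2: o_2 = (-1.0311, 5.2141, -1.5981)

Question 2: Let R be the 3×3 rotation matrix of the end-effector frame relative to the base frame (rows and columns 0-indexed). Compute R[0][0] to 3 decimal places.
0.433

End-effector x-axis (col 0 of R) = (0.4330,-0.2500,-0.8660)
R[0][0] = 0.4330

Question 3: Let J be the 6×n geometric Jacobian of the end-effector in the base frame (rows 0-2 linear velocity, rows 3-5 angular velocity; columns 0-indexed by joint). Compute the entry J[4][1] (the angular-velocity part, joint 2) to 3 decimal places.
axis z_1 = (0.5000,0.8660,0.0000); lever o_n−o_1 = (3.2990,2.7141,-2.5981)
cross product → J_v[:, 1] = (-2.2500,1.2990,-1.5000)
J_ω[:, 1] = z_1
entry J[4][1] = 0.8660

0.866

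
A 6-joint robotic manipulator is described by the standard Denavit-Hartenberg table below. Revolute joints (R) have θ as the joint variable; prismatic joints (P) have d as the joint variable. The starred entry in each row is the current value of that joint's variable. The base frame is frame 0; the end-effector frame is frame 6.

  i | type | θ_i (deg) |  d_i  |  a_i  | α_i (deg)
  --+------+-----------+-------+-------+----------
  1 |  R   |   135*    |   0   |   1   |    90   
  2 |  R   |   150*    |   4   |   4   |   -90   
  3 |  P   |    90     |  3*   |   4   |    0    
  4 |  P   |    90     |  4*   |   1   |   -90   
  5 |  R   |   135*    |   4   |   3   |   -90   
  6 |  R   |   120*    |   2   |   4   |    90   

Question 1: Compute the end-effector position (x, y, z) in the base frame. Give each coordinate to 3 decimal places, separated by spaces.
after link 1: o_1 = (-0.7071, 0.7071, 0.0000)
after link 2: o_2 = (4.5708, 1.0860, 2.0000)
after link 3: o_3 = (2.8030, -2.8030, -0.5981)
after link 4: o_4 = (3.6049, -3.6049, -4.5622)
after link 5: o_5 = (6.9823, -1.3255, -1.6644)
after link 6: o_6 = (5.5329, -4.7750, -4.1139)

5.533 -4.775 -4.114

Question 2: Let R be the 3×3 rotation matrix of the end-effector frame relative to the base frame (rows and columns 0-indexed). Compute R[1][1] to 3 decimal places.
End-effector y-axis (col 1 of R) = (0.6830,-0.6830,-0.2588)
R[1][1] = -0.6830

-0.683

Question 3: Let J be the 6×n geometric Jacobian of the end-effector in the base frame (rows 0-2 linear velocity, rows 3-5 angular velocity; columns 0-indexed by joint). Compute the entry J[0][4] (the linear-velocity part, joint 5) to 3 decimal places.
axis z_4 = (0.7071,0.7071,0.0000); lever o_n−o_4 = (1.9280,-1.1701,0.4483)
cross product → J_v[:, 4] = (0.3170,-0.3170,-2.1907)
J_ω[:, 4] = z_4
entry J[0][4] = 0.3170

0.317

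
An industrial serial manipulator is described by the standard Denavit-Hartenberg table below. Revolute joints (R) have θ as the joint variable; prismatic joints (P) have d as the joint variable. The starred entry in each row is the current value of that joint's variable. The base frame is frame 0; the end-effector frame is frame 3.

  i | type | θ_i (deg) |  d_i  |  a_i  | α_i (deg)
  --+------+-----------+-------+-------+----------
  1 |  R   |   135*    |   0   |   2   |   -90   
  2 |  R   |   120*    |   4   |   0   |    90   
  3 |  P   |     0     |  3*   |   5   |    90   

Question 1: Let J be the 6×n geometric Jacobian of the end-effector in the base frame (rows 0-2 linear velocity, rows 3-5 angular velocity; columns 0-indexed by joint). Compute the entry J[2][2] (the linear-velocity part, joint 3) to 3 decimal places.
prismatic axis z_2 = (-0.6124,0.6124,-0.5000)
J_v[:, 2] = z_2; J_ω[:, 2] = (0,0,0)
entry J[2][2] = -0.5000

-0.500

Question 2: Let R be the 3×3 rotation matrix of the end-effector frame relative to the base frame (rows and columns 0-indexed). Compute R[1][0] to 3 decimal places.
-0.354

End-effector x-axis (col 0 of R) = (0.3536,-0.3536,-0.8660)
R[1][0] = -0.3536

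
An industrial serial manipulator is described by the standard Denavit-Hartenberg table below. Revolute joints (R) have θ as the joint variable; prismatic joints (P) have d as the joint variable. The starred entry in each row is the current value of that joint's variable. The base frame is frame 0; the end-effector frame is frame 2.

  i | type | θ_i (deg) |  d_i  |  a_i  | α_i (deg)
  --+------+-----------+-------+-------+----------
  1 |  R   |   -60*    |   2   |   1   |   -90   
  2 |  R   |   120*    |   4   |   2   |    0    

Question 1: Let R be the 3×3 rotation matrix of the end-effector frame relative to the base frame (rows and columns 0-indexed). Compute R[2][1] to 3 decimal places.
0.500

End-effector y-axis (col 1 of R) = (-0.4330,0.7500,0.5000)
R[2][1] = 0.5000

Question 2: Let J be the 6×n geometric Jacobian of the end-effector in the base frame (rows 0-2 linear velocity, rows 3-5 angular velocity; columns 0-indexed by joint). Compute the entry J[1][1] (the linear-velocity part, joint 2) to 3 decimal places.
axis z_1 = (0.8660,0.5000,0.0000); lever o_n−o_1 = (2.9641,2.8660,-1.7321)
cross product → J_v[:, 1] = (-0.8660,1.5000,1.0000)
J_ω[:, 1] = z_1
entry J[1][1] = 1.5000

1.500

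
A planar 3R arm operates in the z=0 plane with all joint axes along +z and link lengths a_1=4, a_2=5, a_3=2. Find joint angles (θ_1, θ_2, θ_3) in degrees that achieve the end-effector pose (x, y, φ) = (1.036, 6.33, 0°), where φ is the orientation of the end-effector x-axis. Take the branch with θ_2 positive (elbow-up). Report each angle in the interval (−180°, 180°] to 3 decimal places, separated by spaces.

47.317 90.003 -137.320

wrist centre = target − a_3·(cos φ, sin φ) = (-0.9640, 6.3300)
cos θ_2 = (40.9982−4²−5²)/(2·4·5) = -0.0000; θ_2 = 90.0026° (elbow-up)
β = atan2(6.3300,-0.9640) = 98.6591°; ψ = atan2(5.0000,3.9998) = 51.3418°
θ_1 = β − ψ = 47.3173°
θ_3 = φ − θ_1 − θ_2 = -137.3199° (wrapped to (-180°,180°])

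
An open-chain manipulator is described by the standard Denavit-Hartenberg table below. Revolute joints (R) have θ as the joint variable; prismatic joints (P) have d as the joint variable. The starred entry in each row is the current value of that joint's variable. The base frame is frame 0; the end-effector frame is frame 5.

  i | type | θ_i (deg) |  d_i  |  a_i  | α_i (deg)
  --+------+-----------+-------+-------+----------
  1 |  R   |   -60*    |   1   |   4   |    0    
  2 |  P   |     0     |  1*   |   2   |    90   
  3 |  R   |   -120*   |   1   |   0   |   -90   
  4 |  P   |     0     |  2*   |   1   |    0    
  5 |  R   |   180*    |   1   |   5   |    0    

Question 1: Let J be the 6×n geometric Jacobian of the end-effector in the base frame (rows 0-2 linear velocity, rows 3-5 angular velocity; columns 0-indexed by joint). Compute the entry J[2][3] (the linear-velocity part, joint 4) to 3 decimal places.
-0.500

prismatic axis z_3 = (0.4330,-0.7500,-0.5000)
J_v[:, 3] = z_3; J_ω[:, 3] = (0,0,0)
entry J[2][3] = -0.5000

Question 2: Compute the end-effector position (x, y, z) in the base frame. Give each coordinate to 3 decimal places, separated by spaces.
after link 1: o_1 = (2.0000, -3.4641, 1.0000)
after link 2: o_2 = (3.0000, -5.1962, 2.0000)
after link 3: o_3 = (2.1340, -5.6962, 2.0000)
after link 4: o_4 = (2.7500, -6.7631, 0.1340)
after link 5: o_5 = (4.4330, -9.6782, 3.9641)

4.433 -9.678 3.964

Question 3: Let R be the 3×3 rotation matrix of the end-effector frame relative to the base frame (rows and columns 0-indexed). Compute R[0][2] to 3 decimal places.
End-effector z-axis (col 2 of R) = (0.4330,-0.7500,-0.5000)
R[0][2] = 0.4330

0.433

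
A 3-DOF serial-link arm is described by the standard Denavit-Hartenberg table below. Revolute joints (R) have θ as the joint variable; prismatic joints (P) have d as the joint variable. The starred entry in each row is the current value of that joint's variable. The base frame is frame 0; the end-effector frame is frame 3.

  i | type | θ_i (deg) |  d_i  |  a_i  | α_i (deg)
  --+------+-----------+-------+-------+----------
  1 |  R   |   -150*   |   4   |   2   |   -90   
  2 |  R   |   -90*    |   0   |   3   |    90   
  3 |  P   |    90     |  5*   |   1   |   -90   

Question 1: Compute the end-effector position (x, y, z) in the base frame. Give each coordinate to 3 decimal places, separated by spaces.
after link 1: o_1 = (-1.7321, -1.0000, 4.0000)
after link 2: o_2 = (-1.7321, -1.0000, 7.0000)
after link 3: o_3 = (3.0981, 0.6340, 7.0000)

3.098 0.634 7.000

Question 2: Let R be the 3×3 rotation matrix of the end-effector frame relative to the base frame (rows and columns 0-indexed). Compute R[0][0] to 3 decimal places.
0.500

End-effector x-axis (col 0 of R) = (0.5000,-0.8660,0.0000)
R[0][0] = 0.5000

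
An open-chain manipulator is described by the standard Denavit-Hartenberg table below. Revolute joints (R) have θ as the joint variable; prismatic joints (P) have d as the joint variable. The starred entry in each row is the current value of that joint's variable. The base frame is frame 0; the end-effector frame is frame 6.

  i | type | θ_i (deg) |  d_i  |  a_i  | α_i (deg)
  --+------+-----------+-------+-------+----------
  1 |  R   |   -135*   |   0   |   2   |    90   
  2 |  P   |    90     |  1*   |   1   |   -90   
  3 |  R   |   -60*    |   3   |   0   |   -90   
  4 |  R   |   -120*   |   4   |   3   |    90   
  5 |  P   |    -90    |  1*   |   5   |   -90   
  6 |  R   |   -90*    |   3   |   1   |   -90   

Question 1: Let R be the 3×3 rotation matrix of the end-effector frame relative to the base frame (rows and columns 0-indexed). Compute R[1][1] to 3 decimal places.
End-effector y-axis (col 1 of R) = (-0.9186,-0.3062,0.2500)
R[1][1] = -0.3062

-0.306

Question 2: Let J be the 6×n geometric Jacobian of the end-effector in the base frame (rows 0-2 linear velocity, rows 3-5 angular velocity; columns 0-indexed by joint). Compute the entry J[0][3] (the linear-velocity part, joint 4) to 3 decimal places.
axis z_3 = (0.3536,-0.3536,0.8660); lever o_n−o_3 = (5.5114,0.4229,-3.2321)
cross product → J_v[:, 3] = (0.7765,5.9157,2.0981)
J_ω[:, 3] = z_3
entry J[0][3] = 0.7765

0.776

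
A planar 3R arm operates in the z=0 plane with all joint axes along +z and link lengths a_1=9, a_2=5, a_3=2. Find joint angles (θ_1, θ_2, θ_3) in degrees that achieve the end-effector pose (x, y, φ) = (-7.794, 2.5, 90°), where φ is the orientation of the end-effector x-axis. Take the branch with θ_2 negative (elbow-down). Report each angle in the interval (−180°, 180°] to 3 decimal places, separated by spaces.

wrist centre = target − a_3·(cos φ, sin φ) = (-7.7940, 0.5000)
cos θ_2 = (60.9964−9²−5²)/(2·9·5) = -0.5000; θ_2 = -120.0026° (elbow-down)
β = atan2(0.5000,-7.7940) = 176.3294°; ψ = atan2(-4.3300,6.4998) = -33.6706°
θ_1 = β − ψ = 210.0000°
θ_3 = φ − θ_1 − θ_2 = 0.0026° (wrapped to (-180°,180°])

-150.000 -120.003 0.003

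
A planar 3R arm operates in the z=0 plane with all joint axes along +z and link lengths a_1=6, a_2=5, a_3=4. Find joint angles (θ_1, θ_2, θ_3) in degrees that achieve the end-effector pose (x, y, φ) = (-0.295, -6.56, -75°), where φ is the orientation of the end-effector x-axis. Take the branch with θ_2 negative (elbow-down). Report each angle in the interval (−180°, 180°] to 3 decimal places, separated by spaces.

wrist centre = target − a_3·(cos φ, sin φ) = (-1.3303, -2.6963)
cos θ_2 = (9.0397−6²−5²)/(2·6·5) = -0.8660; θ_2 = -149.9978° (elbow-down)
β = atan2(-2.6963,-1.3303) = -116.2604°; ψ = atan2(-2.5002,1.6700) = -56.2593°
θ_1 = β − ψ = -60.0011°
θ_3 = φ − θ_1 − θ_2 = 134.9988° (wrapped to (-180°,180°])

-60.001 -149.998 134.999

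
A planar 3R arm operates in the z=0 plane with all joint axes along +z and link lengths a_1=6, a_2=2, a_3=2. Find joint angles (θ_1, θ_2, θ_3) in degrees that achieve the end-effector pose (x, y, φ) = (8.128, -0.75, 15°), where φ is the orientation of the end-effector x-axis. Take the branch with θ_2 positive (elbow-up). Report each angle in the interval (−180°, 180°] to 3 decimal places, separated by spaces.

wrist centre = target − a_3·(cos φ, sin φ) = (6.1961, -1.2676)
cos θ_2 = (39.9992−6²−2²)/(2·6·2) = -0.0000; θ_2 = 90.0020° (elbow-up)
β = atan2(-1.2676,6.1961) = -11.5623°; ψ = atan2(2.0000,5.9999) = 18.4351°
θ_1 = β − ψ = -29.9974°
θ_3 = φ − θ_1 − θ_2 = -45.0046° (wrapped to (-180°,180°])

-29.997 90.002 -45.005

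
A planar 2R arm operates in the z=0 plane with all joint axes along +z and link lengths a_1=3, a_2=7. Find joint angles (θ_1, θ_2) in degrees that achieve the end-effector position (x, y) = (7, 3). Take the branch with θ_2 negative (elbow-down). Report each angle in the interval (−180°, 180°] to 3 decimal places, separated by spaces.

90.000 -90.000

cos θ_2 = (58.0000−3²−7²)/(2·3·7) = 0.0000; θ_2 = -90.0000° (elbow-down)
β = atan2(3.0000,7.0000) = 23.1986°; ψ = atan2(-7.0000,3.0000) = -66.8014°
θ_1 = β − ψ = 90.0000°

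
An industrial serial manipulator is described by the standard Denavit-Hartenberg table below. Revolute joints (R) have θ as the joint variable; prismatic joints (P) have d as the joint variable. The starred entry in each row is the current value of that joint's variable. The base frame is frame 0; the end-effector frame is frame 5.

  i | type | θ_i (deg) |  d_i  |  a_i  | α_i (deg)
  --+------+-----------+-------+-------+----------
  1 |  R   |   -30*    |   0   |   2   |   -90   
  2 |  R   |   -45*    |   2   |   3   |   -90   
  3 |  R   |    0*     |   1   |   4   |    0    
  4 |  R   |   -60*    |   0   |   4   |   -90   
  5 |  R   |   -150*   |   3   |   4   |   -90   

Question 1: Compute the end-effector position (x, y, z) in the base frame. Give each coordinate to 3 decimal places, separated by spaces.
10.093 -4.714 4.855

after link 1: o_1 = (1.7321, -1.0000, 0.0000)
after link 2: o_2 = (4.5692, -0.3286, 2.1213)
after link 3: o_3 = (7.6310, -2.0964, 4.2426)
after link 4: o_4 = (10.5878, 0.1965, 5.6569)
after link 5: o_5 = (10.0929, -4.7139, 4.8550)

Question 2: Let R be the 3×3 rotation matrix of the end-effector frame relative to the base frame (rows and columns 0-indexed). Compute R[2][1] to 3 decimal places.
End-effector y-axis (col 1 of R) = (-0.2803,0.7392,-0.6124)
R[2][1] = -0.6124

-0.612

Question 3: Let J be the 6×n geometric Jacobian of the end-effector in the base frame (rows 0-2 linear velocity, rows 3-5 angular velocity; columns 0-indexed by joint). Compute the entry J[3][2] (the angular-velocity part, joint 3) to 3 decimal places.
0.612

axis z_2 = (0.6124,-0.3536,-0.7071); lever o_n−o_2 = (5.5237,-4.3853,2.7337)
cross product → J_v[:, 2] = (-4.0674,-5.5799,-0.7325)
J_ω[:, 2] = z_2
entry J[3][2] = 0.6124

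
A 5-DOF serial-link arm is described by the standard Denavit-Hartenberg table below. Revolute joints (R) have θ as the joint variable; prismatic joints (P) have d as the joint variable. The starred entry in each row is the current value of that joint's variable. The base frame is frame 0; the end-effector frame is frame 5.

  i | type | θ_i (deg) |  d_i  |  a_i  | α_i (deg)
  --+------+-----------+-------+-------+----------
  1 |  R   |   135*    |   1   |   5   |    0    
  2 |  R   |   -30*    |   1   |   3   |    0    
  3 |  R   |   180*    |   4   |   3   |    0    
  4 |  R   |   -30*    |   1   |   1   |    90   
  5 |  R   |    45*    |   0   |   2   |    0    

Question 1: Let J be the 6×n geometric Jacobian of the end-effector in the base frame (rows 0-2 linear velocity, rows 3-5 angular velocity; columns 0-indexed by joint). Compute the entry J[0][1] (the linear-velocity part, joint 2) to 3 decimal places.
2.332

axis z_1 = (0.0000,0.0000,1.0000); lever o_n−o_1 = (-0.6248,-2.3320,7.4142)
cross product → J_v[:, 1] = (2.3320,-0.6248,0.0000)
J_ω[:, 1] = z_1
entry J[0][1] = 2.3320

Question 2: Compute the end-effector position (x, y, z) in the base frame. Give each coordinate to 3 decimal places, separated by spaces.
after link 1: o_1 = (-3.5355, 3.5355, 1.0000)
after link 2: o_2 = (-4.3120, 6.4333, 2.0000)
after link 3: o_3 = (-3.5355, 3.5355, 6.0000)
after link 4: o_4 = (-3.7944, 2.5696, 7.0000)
after link 5: o_5 = (-4.1604, 1.2036, 8.4142)

-4.160 1.204 8.414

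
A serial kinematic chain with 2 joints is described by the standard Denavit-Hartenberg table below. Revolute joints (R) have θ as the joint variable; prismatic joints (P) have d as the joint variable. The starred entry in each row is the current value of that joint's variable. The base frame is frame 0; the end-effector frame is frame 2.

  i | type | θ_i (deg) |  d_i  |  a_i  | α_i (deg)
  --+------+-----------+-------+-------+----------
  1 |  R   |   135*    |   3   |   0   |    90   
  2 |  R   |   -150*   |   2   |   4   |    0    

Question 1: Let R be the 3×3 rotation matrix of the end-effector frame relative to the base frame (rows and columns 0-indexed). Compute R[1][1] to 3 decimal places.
0.354

End-effector y-axis (col 1 of R) = (-0.3536,0.3536,-0.8660)
R[1][1] = 0.3536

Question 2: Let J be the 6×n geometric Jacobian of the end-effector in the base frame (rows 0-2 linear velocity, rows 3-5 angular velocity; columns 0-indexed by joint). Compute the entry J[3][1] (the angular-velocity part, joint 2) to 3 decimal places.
axis z_1 = (0.7071,0.7071,0.0000); lever o_n−o_1 = (3.8637,-1.0353,-2.0000)
cross product → J_v[:, 1] = (-1.4142,1.4142,-3.4641)
J_ω[:, 1] = z_1
entry J[3][1] = 0.7071

0.707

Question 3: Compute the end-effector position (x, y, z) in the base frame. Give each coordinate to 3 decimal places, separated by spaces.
3.864 -1.035 1.000

after link 1: o_1 = (0.0000, 0.0000, 3.0000)
after link 2: o_2 = (3.8637, -1.0353, 1.0000)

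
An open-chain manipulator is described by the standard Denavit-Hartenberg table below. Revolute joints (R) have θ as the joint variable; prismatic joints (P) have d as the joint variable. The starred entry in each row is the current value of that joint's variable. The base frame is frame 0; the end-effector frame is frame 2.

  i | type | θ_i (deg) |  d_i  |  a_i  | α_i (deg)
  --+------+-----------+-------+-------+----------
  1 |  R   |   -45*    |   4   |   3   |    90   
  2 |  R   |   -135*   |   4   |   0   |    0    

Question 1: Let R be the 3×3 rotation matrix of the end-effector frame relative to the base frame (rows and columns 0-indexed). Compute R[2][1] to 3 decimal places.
End-effector y-axis (col 1 of R) = (0.5000,-0.5000,-0.7071)
R[2][1] = -0.7071

-0.707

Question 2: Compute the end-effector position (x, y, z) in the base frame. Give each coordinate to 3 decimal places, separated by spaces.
-0.707 -4.950 4.000

after link 1: o_1 = (2.1213, -2.1213, 4.0000)
after link 2: o_2 = (-0.7071, -4.9497, 4.0000)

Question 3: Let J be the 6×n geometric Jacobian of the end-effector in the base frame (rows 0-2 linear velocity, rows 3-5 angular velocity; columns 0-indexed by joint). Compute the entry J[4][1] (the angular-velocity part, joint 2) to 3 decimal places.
axis z_1 = (-0.7071,-0.7071,0.0000); lever o_n−o_1 = (-2.8284,-2.8284,0.0000)
cross product → J_v[:, 1] = (0.0000,-0.0000,0.0000)
J_ω[:, 1] = z_1
entry J[4][1] = -0.7071

-0.707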